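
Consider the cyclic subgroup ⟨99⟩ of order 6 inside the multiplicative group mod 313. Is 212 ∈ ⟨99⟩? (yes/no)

⟨99⟩ has order 6; its elements mod 313 are {1, 98, 99, 214, 215, 312}.
212 is not in this set.

no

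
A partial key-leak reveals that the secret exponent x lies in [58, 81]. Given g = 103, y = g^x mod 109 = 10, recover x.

Compute 103^58 mod 109 = 12, then multiply by 103 repeatedly:
  103^58=12  103^59=37  103^60=105  103^61=24  103^62=74
  103^63=101  103^64=48  103^65=39  103^66=93  103^67=96
  103^68=78  103^69=77  103^70=83  103^71=47  103^72=45
  103^73=57  103^74=94  103^75=90  103^76=5  103^77=79
  103^78=71  103^79=10
Found 10 at exponent 79.

79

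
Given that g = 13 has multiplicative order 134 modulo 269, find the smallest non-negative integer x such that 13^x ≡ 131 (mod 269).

Baby-step giant-step with m = ceil(sqrt(134)) = 12.
Baby table (13^j mod 269 for j=0..11):
  0:1  1:13  2:169  3:45  4:47  5:73  6:142  7:232
  8:57  9:203  10:218  11:144
Giant step factor: 13^(-12) ≡ 220 (mod 269).
Scan 131·220^i mod 269 for i = 0, 1, …:
  i=0: 131   i=1: 37   i=2: 70   i=3: 67
  i=4: 214   i=5: 5   i=6: 24   i=7: 169
Match at i=7, j=2: x = 7·12 + 2 = 86.

86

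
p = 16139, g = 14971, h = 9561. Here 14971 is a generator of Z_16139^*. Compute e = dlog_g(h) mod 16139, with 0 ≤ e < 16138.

4158

Baby-step giant-step with m = ceil(sqrt(16138)) = 128.
Baby table (14971^j mod 16139 for j=0..127):
  0:1  1:14971  2:8548  3:5977  4:7051  5:11461  6:8922  7:4898
  8:8481  9:3538  10:15339  11:14477  12:4536  13:11683  14:7850  15:14291
  16:11977  17:3377  18:9719  19:10064  20:10579  21:6202  22:2475  23:14220
  24:14210  25:9751  26:4966  27:9752  28:3798  29:2161  30:9775  31:9212
  32:5097  33:1995  34:9995  35:10476  36:13533  37:9676  38:11871  39:14212
  40:7415  41:5923  42:5567  43:1761  44:8944  45:11480  46:2869  47:5920
  48:9071  49:8395  50:7152  51:6466  52:764  53:11432  54:10516  55:15230
  56:12677  57:8866  58:5750  59:13963  60:7745  61:7819  62:2082  63:5213
  64:11758  65:945  66:9831  67:8360  68:15754  69:13927  70:1376  71:6732
  72:12856  73:9601  74:2637  75:2533  76:11032  77:9685  78:1359  79:10449
  80:12791  81:4826  82:11882  83:1364  84:4609  85:7114  86:2433  87:14859
  88:10252  89:802  90:15465  91:12560  92:271  93:6252  94:8631  95:5867
  96:6419  97:7243  98:13151  99:3960  100:6613  101:6597  102:9146  103:1490
  104:2692  105:2849  106:13141  107:15640  108:1828  109:11383  110:3192  111:15992
  112:10306  113:2286  114:9026  115:12538  116:9828  117:11864  118:6249  119:12135
  120:12501  121:4627  122:2229  123:11046  124:9472  125:8058  126:13432  127:14671
Giant step factor: 14971^(-128) ≡ 9505 (mod 16139).
Scan 9561·9505^i mod 16139 for i = 0, 1, …:
  i=0: 9561   i=1: 14735   i=2: 1933   i=3: 6983
  i=4: 9847   i=5: 5674   i=6: 10971   i=7: 5276
  i=8: 4507   i=9: 6129     …   i=31: 13341
  i=32: 2082
Match at i=32, j=62: e = 32·128 + 62 = 4158.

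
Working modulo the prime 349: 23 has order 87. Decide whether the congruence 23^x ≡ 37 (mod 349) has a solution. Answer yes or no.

no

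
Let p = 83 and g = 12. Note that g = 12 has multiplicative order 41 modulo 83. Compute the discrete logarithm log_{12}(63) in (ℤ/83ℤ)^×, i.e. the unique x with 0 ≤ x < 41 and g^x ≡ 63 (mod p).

Successive powers of 12 modulo 83:
  12^0=1  12^1=12  12^2=61  12^3=68  12^4=69  12^5=81
  12^6=59  12^7=44  12^8=30  12^9=28  12^10=4  12^11=48
  12^12=78  12^13=23  12^14=27  12^15=75  12^16=70  12^17=10
  12^18=37  12^19=29  12^20=16  12^21=26  12^22=63
So 12^22 ≡ 63 (mod 83), giving x = 22.

22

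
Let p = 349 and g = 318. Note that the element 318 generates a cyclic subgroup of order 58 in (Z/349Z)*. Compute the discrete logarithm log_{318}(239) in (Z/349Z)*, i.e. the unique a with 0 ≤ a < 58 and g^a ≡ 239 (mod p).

49

Baby-step giant-step with m = ceil(sqrt(58)) = 8.
Baby table (318^j mod 349 for j=0..7):
  0:1  1:318  2:263  3:223  4:67  5:17  6:171  7:283
Giant step factor: 318^(-8) ≡ 269 (mod 349).
Scan 239·269^i mod 349 for i = 0, 1, …:
  i=0: 239   i=1: 75   i=2: 282   i=3: 125
  i=4: 121   i=5: 92   i=6: 318
Match at i=6, j=1: a = 6·8 + 1 = 49.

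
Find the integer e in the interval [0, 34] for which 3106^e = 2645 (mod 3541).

8

Compute 3106^0 mod 3541 = 1, then multiply by 3106 repeatedly:
  3106^0=1  3106^1=3106  3106^2=1552  3106^3=1211  3106^4=824
  3106^5=2742  3106^6=547  3106^7=2843  3106^8=2645
Found 2645 at exponent 8.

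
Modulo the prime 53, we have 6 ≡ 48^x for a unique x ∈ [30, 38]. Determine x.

38

Compute 48^30 mod 53 = 11, then multiply by 48 repeatedly:
  48^30=11  48^31=51  48^32=10  48^33=3  48^34=38
  48^35=22  48^36=49  48^37=20  48^38=6
Found 6 at exponent 38.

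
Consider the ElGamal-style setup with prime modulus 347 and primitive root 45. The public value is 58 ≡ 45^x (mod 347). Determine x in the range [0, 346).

151

Baby-step giant-step with m = ceil(sqrt(346)) = 19.
Baby table (45^j mod 347 for j=0..18):
  0:1  1:45  2:290  3:211  4:126  5:118  6:105  7:214
  8:261  9:294  10:44  11:245  12:268  13:262  14:339  15:334
  16:109  17:47  18:33
Giant step factor: 45^(-19) ≡ 254 (mod 347).
Scan 58·254^i mod 347 for i = 0, 1, …:
  i=0: 58   i=1: 158   i=2: 227   i=3: 56
  i=4: 344   i=5: 279   i=6: 78   i=7: 33
Match at i=7, j=18: x = 7·19 + 18 = 151.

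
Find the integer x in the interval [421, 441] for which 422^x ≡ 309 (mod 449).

Compute 422^421 mod 449 = 47, then multiply by 422 repeatedly:
  422^421=47  422^422=78  422^423=139  422^424=288  422^425=306
  422^426=269  422^427=370  422^428=337  422^429=330  422^430=70
  422^431=355  422^432=293  422^433=171  422^434=322  422^435=286
  422^436=360  422^437=158  422^438=224  422^439=238  422^440=309
Found 309 at exponent 440.

440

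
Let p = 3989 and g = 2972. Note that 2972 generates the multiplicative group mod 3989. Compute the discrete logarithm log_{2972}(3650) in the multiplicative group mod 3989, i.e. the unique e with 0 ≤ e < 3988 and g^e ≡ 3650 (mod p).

Baby-step giant-step with m = ceil(sqrt(3988)) = 64.
Baby table (2972^j mod 3989 for j=0..63):
  0:1  1:2972  2:1138  3:3453  4:2608  5:349  6:88  7:2251
  8:419  9:700  10:2131  11:2789  12:3755  13:2627  14:971  15:1765
  16:45  17:2103  18:3342  19:3803  20:1679  21:3738  22:3960  23:1570
  24:2899  25:3577  26:159  27:1846  28:1437  29:2534  30:3805  31:3634
  32:2025  33:2888  34:2797  35:3597  36:3753  37:672  38:2684  39:2837
  40:2807  41:1405  42:3166  43:3290  44:841  45:2338  46:3687  47:3970
  48:3367  49:2312  50:2206  51:2305  52:1347  53:2317  54:1110  55:17
  56:2656  57:3390  58:2855  59:457  60:1944  61:1496  62:2366  63:3134
Giant step factor: 2972^(-64) ≡ 3215 (mod 3989).
Scan 3650·3215^i mod 3989 for i = 0, 1, …:
  i=0: 3650   i=1: 3101   i=2: 1204   i=3: 1530
  i=4: 513   i=5: 1838   i=6: 1461   i=7: 2062
  i=8: 3601   i=9: 1137     …   i=23: 3845
  i=24: 3753
Match at i=24, j=36: e = 24·64 + 36 = 1572.

1572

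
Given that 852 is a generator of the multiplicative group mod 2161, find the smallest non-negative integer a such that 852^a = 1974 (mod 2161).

26

Successive powers of 852 modulo 2161:
  852^0=1  852^1=852  852^2=1969  852^3=652  852^4=127  852^5=154
  852^6=1548  852^7=686  852^8=1002  852^9=109  852^10=2106  852^11=682
  852^12=1916  852^13=877  852^14=1659  852^15=174  852^16=1300  852^17=1168
  852^18=1076  852^19=488  852^20=864  852^21=1388  852^22=509  852^23=1468
  852^24=1678  852^25=1235  852^26=1974
So 852^26 ≡ 1974 (mod 2161), giving a = 26.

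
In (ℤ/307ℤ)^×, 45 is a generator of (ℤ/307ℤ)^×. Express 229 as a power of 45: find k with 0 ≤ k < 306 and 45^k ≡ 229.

Baby-step giant-step with m = ceil(sqrt(306)) = 18.
Baby table (45^j mod 307 for j=0..17):
  0:1  1:45  2:183  3:253  4:26  5:249  6:153  7:131
  8:62  9:27  10:294  11:29  12:77  13:88  14:276  15:140
  16:160  17:139
Giant step factor: 45^(-18) ≡ 299 (mod 307).
Scan 229·299^i mod 307 for i = 0, 1, …:
  i=0: 229   i=1: 10   i=2: 227   i=3: 26
Match at i=3, j=4: k = 3·18 + 4 = 58.

58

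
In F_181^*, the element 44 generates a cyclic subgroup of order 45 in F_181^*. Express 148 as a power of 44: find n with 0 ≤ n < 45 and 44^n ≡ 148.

37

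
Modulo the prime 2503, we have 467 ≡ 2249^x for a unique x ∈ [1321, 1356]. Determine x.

1334

Compute 2249^1321 mod 2503 = 2334, then multiply by 2249 repeatedly:
  2249^1321=2334  2249^1322=375  2249^1323=2367  2249^1324=2005  2249^1325=1342
  2249^1326=2043  2249^1327=1702  2249^1328=711  2249^1329=2125  2249^1330=898
  2249^1331=2184  2249^1332=930  2249^1333=1565  2249^1334=467
Found 467 at exponent 1334.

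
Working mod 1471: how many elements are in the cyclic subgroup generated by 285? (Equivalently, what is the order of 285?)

The order of 285 must divide p − 1 = 1470 = 2 · 3 · 5 · 7^2.
Divisors: 1, 2, 3, 5, 6, 7, 10, 14, 15, 21, 30, 35, 42, 49, 70, 98, 105, 147, 210, 245, 294, 490, 735, 1470.
Check each in increasing order: 285^1 ≡ 285;  285^2 ≡ 320;  285^3 ≡ 1469;  285^5 ≡ 831;  285^6 ≡ 4;  285^7 ≡ 1140;  285^10 ≡ 662;  285^14 ≡ 707;  285^15 ≡ 1439;  285^21 ≡ 1343;  285^30 ≡ 1024;  285^35 ≡ 706;  285^42 ≡ 203;  285^49 ≡ 473;  285^70 ≡ 1238;  285^98 ≡ 137;  285^105 ≡ 254;  285^147 ≡ 77;  285^210 ≡ 1263;  285^245 ≡ 252;  285^294 ≡ 45;  285^490 ≡ 251;  285^735 ≡ 1470;  285^1470 ≡ 1.
Smallest exponent giving 1 is 1470.

1470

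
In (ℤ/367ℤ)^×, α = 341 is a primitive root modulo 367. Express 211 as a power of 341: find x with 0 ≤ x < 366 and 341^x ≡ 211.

180

Baby-step giant-step with m = ceil(sqrt(366)) = 20.
Baby table (341^j mod 367 for j=0..19):
  0:1  1:341  2:309  3:40  4:61  5:249  6:132  7:238
  8:51  9:142  10:345  11:205  12:175  13:221  14:126  15:27
  16:32  17:269  18:346  19:179
Giant step factor: 341^(-20) ≡ 298 (mod 367).
Scan 211·298^i mod 367 for i = 0, 1, …:
  i=0: 211   i=1: 121   i=2: 92   i=3: 258
  i=4: 181   i=5: 356   i=6: 25   i=7: 110
  i=8: 117   i=9: 1
Match at i=9, j=0: x = 9·20 + 0 = 180.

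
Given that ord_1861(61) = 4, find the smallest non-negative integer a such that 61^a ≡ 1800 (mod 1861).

3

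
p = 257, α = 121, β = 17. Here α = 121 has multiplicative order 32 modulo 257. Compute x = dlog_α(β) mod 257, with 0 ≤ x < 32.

31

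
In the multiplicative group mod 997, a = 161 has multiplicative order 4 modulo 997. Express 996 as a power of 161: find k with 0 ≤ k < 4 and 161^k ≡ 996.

Successive powers of 161 modulo 997:
  161^0=1  161^1=161  161^2=996
So 161^2 ≡ 996 (mod 997), giving k = 2.

2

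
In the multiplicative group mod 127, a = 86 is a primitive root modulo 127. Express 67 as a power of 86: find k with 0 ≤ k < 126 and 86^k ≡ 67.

47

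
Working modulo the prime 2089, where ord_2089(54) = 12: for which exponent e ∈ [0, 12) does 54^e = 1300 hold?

9

Successive powers of 54 modulo 2089:
  54^0=1  54^1=54  54^2=827  54^3=789  54^4=826  54^5=735
  54^6=2088  54^7=2035  54^8=1262  54^9=1300
So 54^9 ≡ 1300 (mod 2089), giving e = 9.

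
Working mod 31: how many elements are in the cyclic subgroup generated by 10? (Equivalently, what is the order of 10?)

The order of 10 must divide p − 1 = 30 = 2 · 3 · 5.
Divisors: 1, 2, 3, 5, 6, 10, 15, 30.
Check each in increasing order: 10^1 ≡ 10;  10^2 ≡ 7;  10^3 ≡ 8;  10^5 ≡ 25;  10^6 ≡ 2;  10^10 ≡ 5;  10^15 ≡ 1.
Smallest exponent giving 1 is 15.

15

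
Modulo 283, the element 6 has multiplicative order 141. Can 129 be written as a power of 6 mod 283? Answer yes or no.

129 ∈ ⟨6⟩ iff 129^141 ≡ 1 (mod 283), since |⟨6⟩| = 141.
129^141 mod 283 = 1.
Since 1 = 1, 129 lies in the subgroup.

yes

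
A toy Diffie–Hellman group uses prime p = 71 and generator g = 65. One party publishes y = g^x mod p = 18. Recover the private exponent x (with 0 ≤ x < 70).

Successive powers of 65 modulo 71:
  65^0=1  65^1=65  65^2=36  65^3=68  65^4=18
So 65^4 ≡ 18 (mod 71), giving x = 4.

4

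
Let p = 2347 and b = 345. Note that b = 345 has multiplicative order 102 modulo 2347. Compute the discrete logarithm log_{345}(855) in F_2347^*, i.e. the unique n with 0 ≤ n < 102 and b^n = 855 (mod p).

63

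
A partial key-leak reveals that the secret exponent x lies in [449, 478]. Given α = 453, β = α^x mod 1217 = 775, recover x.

450

Compute 453^449 mod 1217 = 762, then multiply by 453 repeatedly:
  453^449=762  453^450=775
Found 775 at exponent 450.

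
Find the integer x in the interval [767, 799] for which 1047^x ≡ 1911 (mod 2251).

792

Compute 1047^767 mod 2251 = 339, then multiply by 1047 repeatedly:
  1047^767=339  1047^768=1526  1047^769=1763  1047^770=41  1047^771=158
  1047^772=1103  1047^773=78  1047^774=630  1047^775=67  1047^776=368
  1047^777=375  1047^778=951  1047^779=755  1047^780=384  1047^781=1370
  1047^782=503  1047^783=2158  1047^784=1673  1047^785=353  1047^786=427
  1047^787=1371  1047^788=1550  1047^789=2130  1047^790=1620  1047^791=1137
  1047^792=1911
Found 1911 at exponent 792.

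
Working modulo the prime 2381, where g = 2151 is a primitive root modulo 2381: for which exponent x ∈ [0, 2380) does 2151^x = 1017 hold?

2304

Baby-step giant-step with m = ceil(sqrt(2380)) = 49.
Baby table (2151^j mod 2381 for j=0..48):
  0:1  1:2151  2:518  3:2291  4:1652  5:1000  6:957  7:1323
  8:478  9:1967  10:2361  11:2219  12:1545  13:1800  14:294  15:1429
  16:2289  17:2112  18:2345  19:1137  20:400  21:859  22:53  23:2096
  24:1263  25:2373  26:1840  27:618  28:720  29:1070  30:1524  31:1868
  32:1321  33:938  34:931  35:160  36:1296  37:1926  38:2267  39:29
  40:473  41:736  42:2152  43:288  44:428  45:1562  46:271  47:1957
  48:2280
Giant step factor: 2151^(-49) ≡ 2303 (mod 2381).
Scan 1017·2303^i mod 2381 for i = 0, 1, …:
  i=0: 1017   i=1: 1628   i=2: 1590   i=3: 2173
  i=4: 1938   i=5: 1220   i=6: 80   i=7: 903
  i=8: 996   i=9: 885     …   i=46: 64
  i=47: 2151
Match at i=47, j=1: x = 47·49 + 1 = 2304.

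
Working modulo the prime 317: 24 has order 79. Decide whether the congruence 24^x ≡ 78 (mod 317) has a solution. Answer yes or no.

no

78 ∈ ⟨24⟩ iff 78^79 ≡ 1 (mod 317), since |⟨24⟩| = 79.
78^79 mod 317 = 114.
Since 114 ≠ 1, 78 does not lie in the subgroup.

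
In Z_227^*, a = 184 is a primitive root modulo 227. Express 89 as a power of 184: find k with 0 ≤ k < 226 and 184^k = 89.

48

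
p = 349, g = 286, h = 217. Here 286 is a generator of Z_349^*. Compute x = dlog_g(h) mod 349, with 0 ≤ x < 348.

Baby-step giant-step with m = ceil(sqrt(348)) = 19.
Baby table (286^j mod 349 for j=0..18):
  0:1  1:286  2:130  3:186  4:148  5:99  6:45  7:306
  8:266  9:343  10:29  11:267  12:280  13:159  14:104  15:79
  16:258  17:149  18:36
Giant step factor: 286^(-19) ≡ 2 (mod 349).
Scan 217·2^i mod 349 for i = 0, 1, …:
  i=0: 217   i=1: 85   i=2: 170   i=3: 340
  i=4: 331   i=5: 313   i=6: 277   i=7: 205
  i=8: 61   i=9: 122     …   i=14: 65
  i=15: 130
Match at i=15, j=2: x = 15·19 + 2 = 287.

287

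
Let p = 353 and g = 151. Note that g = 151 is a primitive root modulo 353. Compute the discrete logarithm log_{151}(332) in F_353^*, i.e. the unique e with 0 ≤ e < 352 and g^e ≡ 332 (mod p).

340

Baby-step giant-step with m = ceil(sqrt(352)) = 19.
Baby table (151^j mod 353 for j=0..18):
  0:1  1:151  2:209  3:142  4:262  5:26  6:43  7:139
  8:162  9:105  10:323  11:59  12:84  13:329  14:259  15:279
  16:122  17:66  18:82
Giant step factor: 151^(-19) ≡ 170 (mod 353).
Scan 332·170^i mod 353 for i = 0, 1, …:
  i=0: 332   i=1: 313   i=2: 260   i=3: 75
  i=4: 42   i=5: 80   i=6: 186   i=7: 203
  i=8: 269   i=9: 193     …   i=16: 17
  i=17: 66
Match at i=17, j=17: e = 17·19 + 17 = 340.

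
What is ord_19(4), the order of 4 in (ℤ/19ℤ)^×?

9

The order of 4 must divide p − 1 = 18 = 2 · 3^2.
Divisors: 1, 2, 3, 6, 9, 18.
Check each in increasing order: 4^1 ≡ 4;  4^2 ≡ 16;  4^3 ≡ 7;  4^6 ≡ 11;  4^9 ≡ 1.
Smallest exponent giving 1 is 9.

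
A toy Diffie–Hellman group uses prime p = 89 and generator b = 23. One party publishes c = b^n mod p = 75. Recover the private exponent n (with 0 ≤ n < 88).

21

Successive powers of 23 modulo 89:
  23^0=1  23^1=23  23^2=84  23^3=63  23^4=25  23^5=41
  23^6=53  23^7=62  23^8=2  23^9=46  23^10=79  23^11=37
  23^12=50  23^13=82  23^14=17  23^15=35  23^16=4  23^17=3
  23^18=69  23^19=74  23^20=11  23^21=75
So 23^21 ≡ 75 (mod 89), giving n = 21.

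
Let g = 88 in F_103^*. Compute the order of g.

The order of 88 must divide p − 1 = 102 = 2 · 3 · 17.
Divisors: 1, 2, 3, 6, 17, 34, 51, 102.
Check each in increasing order: 88^1 ≡ 88;  88^2 ≡ 19;  88^3 ≡ 24;  88^6 ≡ 61;  88^17 ≡ 57;  88^34 ≡ 56;  88^51 ≡ 102;  88^102 ≡ 1.
Smallest exponent giving 1 is 102.

102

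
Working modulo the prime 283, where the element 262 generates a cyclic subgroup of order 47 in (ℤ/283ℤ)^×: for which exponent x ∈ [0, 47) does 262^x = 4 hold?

35

Baby-step giant-step with m = ceil(sqrt(47)) = 7.
Baby table (262^j mod 283 for j=0..6):
  0:1  1:262  2:158  3:78  4:60  5:155  6:141
Giant step factor: 262^(-7) ≡ 54 (mod 283).
Scan 4·54^i mod 283 for i = 0, 1, …:
  i=0: 4   i=1: 216   i=2: 61   i=3: 181
  i=4: 152   i=5: 1
Match at i=5, j=0: x = 5·7 + 0 = 35.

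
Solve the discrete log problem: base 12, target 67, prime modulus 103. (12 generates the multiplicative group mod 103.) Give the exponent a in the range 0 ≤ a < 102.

25

Successive powers of 12 modulo 103:
  12^0=1  12^1=12  12^2=41  12^3=80  12^4=33  12^5=87
  12^6=14  12^7=65  12^8=59  12^9=90  12^10=50  12^11=85
  12^12=93  12^13=86  12^14=2  12^15=24  12^16=82  12^17=57
  12^18=66  12^19=71  12^20=28  12^21=27  12^22=15  12^23=77
  12^24=100  12^25=67
So 12^25 ≡ 67 (mod 103), giving a = 25.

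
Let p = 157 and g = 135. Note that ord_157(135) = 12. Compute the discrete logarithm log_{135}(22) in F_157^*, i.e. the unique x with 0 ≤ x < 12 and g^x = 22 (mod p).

7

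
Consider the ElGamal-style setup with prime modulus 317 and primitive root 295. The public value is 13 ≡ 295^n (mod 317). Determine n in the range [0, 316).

Baby-step giant-step with m = ceil(sqrt(316)) = 18.
Baby table (295^j mod 317 for j=0..17):
  0:1  1:295  2:167  3:130  4:310  5:154  6:99  7:41
  8:49  9:190  10:258  11:30  12:291  13:255  14:96  15:107
  16:182  17:117
Giant step factor: 295^(-18) ≡ 25 (mod 317).
Scan 13·25^i mod 317 for i = 0, 1, …:
  i=0: 13   i=1: 8   i=2: 200   i=3: 245
  i=4: 102   i=5: 14   i=6: 33   i=7: 191
  i=8: 20   i=9: 183   i=10: 137   i=11: 255
Match at i=11, j=13: n = 11·18 + 13 = 211.

211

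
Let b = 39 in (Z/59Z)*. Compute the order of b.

58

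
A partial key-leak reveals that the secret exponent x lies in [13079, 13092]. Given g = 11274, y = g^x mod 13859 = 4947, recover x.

13084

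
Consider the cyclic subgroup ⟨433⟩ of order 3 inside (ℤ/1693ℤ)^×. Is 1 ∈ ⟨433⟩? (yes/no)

yes

1 ∈ ⟨433⟩ iff 1^3 ≡ 1 (mod 1693), since |⟨433⟩| = 3.
1^3 mod 1693 = 1.
Since 1 = 1, 1 lies in the subgroup.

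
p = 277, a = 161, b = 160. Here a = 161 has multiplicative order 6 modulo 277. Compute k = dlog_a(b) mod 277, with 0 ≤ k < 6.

2

Successive powers of 161 modulo 277:
  161^0=1  161^1=161  161^2=160
So 161^2 ≡ 160 (mod 277), giving k = 2.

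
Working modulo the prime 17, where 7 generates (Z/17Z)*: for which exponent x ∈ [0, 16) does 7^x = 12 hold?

7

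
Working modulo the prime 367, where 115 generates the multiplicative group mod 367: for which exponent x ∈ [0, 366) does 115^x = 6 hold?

Baby-step giant-step with m = ceil(sqrt(366)) = 20.
Baby table (115^j mod 367 for j=0..19):
  0:1  1:115  2:13  3:27  4:169  5:351  6:362  7:159
  8:302  9:232  10:256  11:80  12:25  13:306  14:325  15:308
  16:188  17:334  18:242  19:305
Giant step factor: 115^(-20) ≡ 187 (mod 367).
Scan 6·187^i mod 367 for i = 0, 1, …:
  i=0: 6   i=1: 21   i=2: 257   i=3: 349
  i=4: 304   i=5: 330   i=6: 54   i=7: 189
  i=8: 111   i=9: 205     …   i=16: 35
  i=17: 306
Match at i=17, j=13: x = 17·20 + 13 = 353.

353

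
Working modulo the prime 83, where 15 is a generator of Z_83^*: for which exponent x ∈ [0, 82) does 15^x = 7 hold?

68

Baby-step giant-step with m = ceil(sqrt(82)) = 10.
Baby table (15^j mod 83 for j=0..9):
  0:1  1:15  2:59  3:55  4:78  5:8  6:37  7:57
  8:25  9:43
Giant step factor: 15^(-10) ≡ 48 (mod 83).
Scan 7·48^i mod 83 for i = 0, 1, …:
  i=0: 7   i=1: 4   i=2: 26   i=3: 3
  i=4: 61   i=5: 23   i=6: 25
Match at i=6, j=8: x = 6·10 + 8 = 68.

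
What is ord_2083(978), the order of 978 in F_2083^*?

The order of 978 must divide p − 1 = 2082 = 2 · 3 · 347.
Divisors: 1, 2, 3, 6, 347, 694, 1041, 2082.
Check each in increasing order: 978^1 ≡ 978;  978^2 ≡ 387;  978^3 ≡ 1463;  978^6 ≡ 1128;  978^347 ≡ 449;  978^694 ≡ 1633;  978^1041 ≡ 1.
Smallest exponent giving 1 is 1041.

1041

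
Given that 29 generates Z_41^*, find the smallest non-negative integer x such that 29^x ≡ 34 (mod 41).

Successive powers of 29 modulo 41:
  29^0=1  29^1=29  29^2=21  29^3=35  29^4=31  29^5=38
  29^6=36  29^7=19  29^8=18  29^9=30  29^10=9  29^11=15
  29^12=25  29^13=28  29^14=33  29^15=14  29^16=37  29^17=7
  29^18=39  29^19=24  29^20=40  29^21=12  29^22=20  29^23=6
  29^24=10  29^25=3  29^26=5  29^27=22  29^28=23  29^29=11
  29^30=32  29^31=26  29^32=16  29^33=13  29^34=8  29^35=27
  29^36=4  29^37=34
So 29^37 ≡ 34 (mod 41), giving x = 37.

37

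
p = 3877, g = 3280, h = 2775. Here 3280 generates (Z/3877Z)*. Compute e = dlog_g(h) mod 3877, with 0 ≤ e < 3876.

105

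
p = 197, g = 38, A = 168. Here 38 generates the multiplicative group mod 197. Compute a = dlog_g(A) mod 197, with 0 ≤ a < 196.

78

Baby-step giant-step with m = ceil(sqrt(196)) = 14.
Baby table (38^j mod 197 for j=0..13):
  0:1  1:38  2:65  3:106  4:88  5:192  6:7  7:69
  8:61  9:151  10:25  11:162  12:49  13:89
Giant step factor: 38^(-14) ≡ 6 (mod 197).
Scan 168·6^i mod 197 for i = 0, 1, …:
  i=0: 168   i=1: 23   i=2: 138   i=3: 40
  i=4: 43   i=5: 61
Match at i=5, j=8: a = 5·14 + 8 = 78.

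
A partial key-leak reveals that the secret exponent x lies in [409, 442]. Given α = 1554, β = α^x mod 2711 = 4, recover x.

Compute 1554^409 mod 2711 = 906, then multiply by 1554 repeatedly:
  1554^409=906  1554^410=915  1554^411=1346  1554^412=1503  1554^413=1491
  1554^414=1820  1554^415=707  1554^416=723  1554^417=1188  1554^418=2672
  1554^419=1747  1554^420=1127  1554^421=52  1554^422=2189  1554^423=2112
  1554^424=1738  1554^425=696  1554^426=2606  1554^427=2201  1554^428=1783
  1554^429=140  1554^430=680  1554^431=2141  1554^432=717  1554^433=2708
  1554^434=760  1554^435=1755  1554^436=4
Found 4 at exponent 436.

436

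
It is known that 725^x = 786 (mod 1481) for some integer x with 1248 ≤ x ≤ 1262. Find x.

1252

Compute 725^1248 mod 1481 = 315, then multiply by 725 repeatedly:
  725^1248=315  725^1249=301  725^1250=518  725^1251=857  725^1252=786
Found 786 at exponent 1252.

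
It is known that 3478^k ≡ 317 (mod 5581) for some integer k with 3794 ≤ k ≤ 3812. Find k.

Compute 3478^3794 mod 5581 = 3184, then multiply by 3478 repeatedly:
  3478^3794=3184  3478^3795=1248  3478^3796=4107  3478^3797=2367  3478^3798=451
  3478^3799=317
Found 317 at exponent 3799.

3799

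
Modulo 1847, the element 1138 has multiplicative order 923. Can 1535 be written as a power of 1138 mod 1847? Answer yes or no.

no

1535 ∈ ⟨1138⟩ iff 1535^923 ≡ 1 (mod 1847), since |⟨1138⟩| = 923.
1535^923 mod 1847 = 1846.
Since 1846 ≠ 1, 1535 does not lie in the subgroup.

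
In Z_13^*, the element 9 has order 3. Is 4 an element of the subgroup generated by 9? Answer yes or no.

4 ∈ ⟨9⟩ iff 4^3 ≡ 1 (mod 13), since |⟨9⟩| = 3.
4^3 mod 13 = 12.
Since 12 ≠ 1, 4 does not lie in the subgroup.

no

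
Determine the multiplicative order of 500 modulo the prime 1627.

542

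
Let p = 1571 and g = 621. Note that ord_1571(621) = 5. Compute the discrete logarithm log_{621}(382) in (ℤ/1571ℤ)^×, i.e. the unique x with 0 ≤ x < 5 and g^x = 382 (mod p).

4

Successive powers of 621 modulo 1571:
  621^0=1  621^1=621  621^2=746  621^3=1392  621^4=382
So 621^4 ≡ 382 (mod 1571), giving x = 4.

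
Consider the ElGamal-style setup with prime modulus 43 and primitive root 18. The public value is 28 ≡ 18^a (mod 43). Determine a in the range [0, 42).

Successive powers of 18 modulo 43:
  18^0=1  18^1=18  18^2=23  18^3=27  18^4=13  18^5=19
  18^6=41  18^7=7  18^8=40  18^9=32  18^10=17  18^11=5
  18^12=4  18^13=29  18^14=6  18^15=22  18^16=9  18^17=33
  18^18=35  18^19=28
So 18^19 ≡ 28 (mod 43), giving a = 19.

19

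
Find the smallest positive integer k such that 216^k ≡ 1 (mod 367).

The order of 216 must divide p − 1 = 366 = 2 · 3 · 61.
Divisors: 1, 2, 3, 6, 61, 122, 183, 366.
Check each in increasing order: 216^1 ≡ 216;  216^2 ≡ 47;  216^3 ≡ 243;  216^6 ≡ 329;  216^61 ≡ 366;  216^122 ≡ 1.
Smallest exponent giving 1 is 122.

122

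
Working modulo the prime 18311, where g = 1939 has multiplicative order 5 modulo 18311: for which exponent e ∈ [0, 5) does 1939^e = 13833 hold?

3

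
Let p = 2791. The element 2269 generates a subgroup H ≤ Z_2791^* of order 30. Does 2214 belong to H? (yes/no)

2214 ∈ ⟨2269⟩ iff 2214^30 ≡ 1 (mod 2791), since |⟨2269⟩| = 30.
2214^30 mod 2791 = 1.
Since 1 = 1, 2214 lies in the subgroup.

yes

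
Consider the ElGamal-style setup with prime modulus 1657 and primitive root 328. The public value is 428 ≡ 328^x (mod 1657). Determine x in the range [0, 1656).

22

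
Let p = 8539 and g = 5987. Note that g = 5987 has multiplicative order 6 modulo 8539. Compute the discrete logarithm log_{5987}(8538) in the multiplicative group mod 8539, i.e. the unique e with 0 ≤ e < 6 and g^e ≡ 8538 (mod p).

3

Successive powers of 5987 modulo 8539:
  5987^0=1  5987^1=5987  5987^2=5986  5987^3=8538
So 5987^3 ≡ 8538 (mod 8539), giving e = 3.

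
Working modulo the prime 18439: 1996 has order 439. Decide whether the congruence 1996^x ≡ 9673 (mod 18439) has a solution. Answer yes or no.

no

9673 ∈ ⟨1996⟩ iff 9673^439 ≡ 1 (mod 18439), since |⟨1996⟩| = 439.
9673^439 mod 18439 = 10350.
Since 10350 ≠ 1, 9673 does not lie in the subgroup.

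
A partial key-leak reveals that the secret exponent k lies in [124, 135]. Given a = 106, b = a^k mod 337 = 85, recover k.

Compute 106^124 mod 337 = 74, then multiply by 106 repeatedly:
  106^124=74  106^125=93  106^126=85
Found 85 at exponent 126.

126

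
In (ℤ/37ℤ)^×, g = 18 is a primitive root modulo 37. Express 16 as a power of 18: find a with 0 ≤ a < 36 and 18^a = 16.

32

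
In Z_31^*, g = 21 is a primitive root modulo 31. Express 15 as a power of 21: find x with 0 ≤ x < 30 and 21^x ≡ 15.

Successive powers of 21 modulo 31:
  21^0=1  21^1=21  21^2=7  21^3=23  21^4=18  21^5=6
  21^6=2  21^7=11  21^8=14  21^9=15
So 21^9 ≡ 15 (mod 31), giving x = 9.

9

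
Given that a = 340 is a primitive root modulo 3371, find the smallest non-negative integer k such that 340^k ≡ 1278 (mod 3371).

2855

Baby-step giant-step with m = ceil(sqrt(3370)) = 59.
Baby table (340^j mod 3371 for j=0..58):
  0:1  1:340  2:986  3:1511  4:1348  5:3235  6:954  7:744
  8:135  9:2077  10:1641  11:1725  12:3317  13:1866  14:692  15:2681
  16:1370  17:602  18:2420  19:276  20:2823  21:2456  22:2403  23:1238
  24:2916  25:366  26:3084  27:179  28:182  29:1202  30:789  31:1951
  32:2624  33:2216  34:1707  35:568  36:973  37:462  38:2014  39:447
  40:285  41:2512  42:1217  43:2518  44:3257  45:1692  46:2210  47:3038
  48:1394  49:2020  50:2487  51:2830  52:1465  53:2563  54:1702  55:2239
  56:2785  57:3020  58:2016
Giant step factor: 340^(-59) ≡ 2360 (mod 3371).
Scan 1278·2360^i mod 3371 for i = 0, 1, …:
  i=0: 1278   i=1: 2406   i=2: 1396   i=3: 1093
  i=4: 665   i=5: 1885   i=6: 2251   i=7: 3035
  i=8: 2596   i=9: 1453     …   i=47: 3003
  i=48: 1238
Match at i=48, j=23: k = 48·59 + 23 = 2855.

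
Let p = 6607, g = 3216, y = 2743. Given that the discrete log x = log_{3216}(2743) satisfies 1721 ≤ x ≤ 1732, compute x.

1721

Compute 3216^1721 mod 6607 = 2743, then multiply by 3216 repeatedly:
  3216^1721=2743
Found 2743 at exponent 1721.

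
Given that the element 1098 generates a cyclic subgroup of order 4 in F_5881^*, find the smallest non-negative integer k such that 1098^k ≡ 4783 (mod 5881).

3

Successive powers of 1098 modulo 5881:
  1098^0=1  1098^1=1098  1098^2=5880  1098^3=4783
So 1098^3 ≡ 4783 (mod 5881), giving k = 3.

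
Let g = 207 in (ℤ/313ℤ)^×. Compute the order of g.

312

The order of 207 must divide p − 1 = 312 = 2^3 · 3 · 13.
Divisors: 1, 2, 3, 4, 6, 8, 12, 13, 24, 26, 39, 52, 78, 104, 156, 312.
Check each in increasing order: 207^1 ≡ 207;  207^2 ≡ 281;  207^3 ≡ 262;  207^4 ≡ 85;  207^6 ≡ 97;  207^8 ≡ 26;  207^12 ≡ 19;  207^13 ≡ 177;  207^24 ≡ 48;  207^26 ≡ 29;  207^39 ≡ 125;  207^52 ≡ 215;  207^78 ≡ 288;  207^104 ≡ 214;  207^156 ≡ 312;  207^312 ≡ 1.
Smallest exponent giving 1 is 312.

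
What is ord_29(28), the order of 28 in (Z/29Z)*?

The order of 28 must divide p − 1 = 28 = 2^2 · 7.
Divisors: 1, 2, 4, 7, 14, 28.
Check each in increasing order: 28^1 ≡ 28;  28^2 ≡ 1.
Smallest exponent giving 1 is 2.

2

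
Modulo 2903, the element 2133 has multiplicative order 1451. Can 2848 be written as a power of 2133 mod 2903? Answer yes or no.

2848 ∈ ⟨2133⟩ iff 2848^1451 ≡ 1 (mod 2903), since |⟨2133⟩| = 1451.
2848^1451 mod 2903 = 1.
Since 1 = 1, 2848 lies in the subgroup.

yes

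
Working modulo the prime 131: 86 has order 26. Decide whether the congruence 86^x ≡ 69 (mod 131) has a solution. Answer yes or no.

yes

69 ∈ ⟨86⟩ iff 69^26 ≡ 1 (mod 131), since |⟨86⟩| = 26.
69^26 mod 131 = 1.
Since 1 = 1, 69 lies in the subgroup.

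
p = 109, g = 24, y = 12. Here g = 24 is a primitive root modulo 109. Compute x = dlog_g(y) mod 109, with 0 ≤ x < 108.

70

Baby-step giant-step with m = ceil(sqrt(108)) = 11.
Baby table (24^j mod 109 for j=0..10):
  0:1  1:24  2:31  3:90  4:89  5:65  6:34  7:53
  8:73  9:8  10:83
Giant step factor: 24^(-11) ≡ 40 (mod 109).
Scan 12·40^i mod 109 for i = 0, 1, …:
  i=0: 12   i=1: 44   i=2: 16   i=3: 95
  i=4: 94   i=5: 54   i=6: 89
Match at i=6, j=4: x = 6·11 + 4 = 70.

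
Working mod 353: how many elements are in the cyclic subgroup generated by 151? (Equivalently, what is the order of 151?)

352

The order of 151 must divide p − 1 = 352 = 2^5 · 11.
Divisors: 1, 2, 4, 8, 11, 16, 22, 32, 44, 88, 176, 352.
Check each in increasing order: 151^1 ≡ 151;  151^2 ≡ 209;  151^4 ≡ 262;  151^8 ≡ 162;  151^11 ≡ 59;  151^16 ≡ 122;  151^22 ≡ 304;  151^32 ≡ 58;  151^44 ≡ 283;  151^88 ≡ 311;  151^176 ≡ 352;  151^352 ≡ 1.
Smallest exponent giving 1 is 352.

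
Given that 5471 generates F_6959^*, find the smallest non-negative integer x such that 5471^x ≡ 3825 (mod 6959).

Baby-step giant-step with m = ceil(sqrt(6958)) = 84.
Baby table (5471^j mod 6959 for j=0..83):
  0:1  1:5471  2:1182  3:1811  4:5324  5:4189  6:2032  7:3549
  8:969  9:5600  10:4082  11:1191  12:2337  13:2044  14:6570  15:1235
  16:6455  17:5339  18:2746  19:5844  20:2878  21:4280  22:5804  23:6726
  24:5713  25:2954  26:2536  27:5169  28:5182  29:6715  30:1204  31:3870
  32:3492  33:2277  34:857  35:5240  36:3919  37:170  38:4523  39:6088
  40:1674  41:410  42:2312  43:4449  44:4856  45:4673  46:5576  47:4999
  48:659  49:627  50:6489  51:3460  52:1180  53:4787  54:2960  55:567
  56:5302  57:2130  58:3864  59:5461  60:2144  61:3909  62:1132  63:6621
  64:1896  65:4106  66:274  67:2869  68:3754  69:2125  70:4345  71:6510
  72:48  73:5125  74:1064  75:3420  76:5028  77:6220  78:110  79:3336
  80:4758  81:4358  82:1084  83:1496
Giant step factor: 5471^(-84) ≡ 4157 (mod 6959).
Scan 3825·4157^i mod 6959 for i = 0, 1, …:
  i=0: 3825   i=1: 6169   i=2: 618   i=3: 1155
  i=4: 6584   i=5: 6900   i=6: 5261   i=7: 4799
  i=8: 4949   i=9: 2189     …   i=43: 4574
  i=44: 2130
Match at i=44, j=57: x = 44·84 + 57 = 3753.

3753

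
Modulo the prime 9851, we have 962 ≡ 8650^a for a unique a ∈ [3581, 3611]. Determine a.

3611

Compute 8650^3581 mod 9851 = 9060, then multiply by 8650 repeatedly:
  8650^3581=9060  8650^3582=4295  8650^3583=3629  8650^3584=5564  8650^3585=6465
  8650^3586=7974  8650^3587=8249  8650^3588=3057  8650^3589=2966  8650^3590=3896
  8650^3591=129  8650^3592=2687  8650^3593=4041  8650^3594=3302  8650^3595=4251
  8650^3596=7218  8650^3597=62  8650^3598=4346  8650^3599=1484  8650^3600=747
  8650^3601=9145  8650^3602=720  8650^3603=2168  8650^3604=6747  8650^3605=4226
  8650^3606=7690  8650^3607=4548  8650^3608=5157  8650^3609=2722  8650^3610=1410
  8650^3611=962
Found 962 at exponent 3611.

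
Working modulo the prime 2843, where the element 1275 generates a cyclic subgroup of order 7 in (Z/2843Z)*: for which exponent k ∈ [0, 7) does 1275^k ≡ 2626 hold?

3

Successive powers of 1275 modulo 2843:
  1275^0=1  1275^1=1275  1275^2=2272  1275^3=2626
So 1275^3 ≡ 2626 (mod 2843), giving k = 3.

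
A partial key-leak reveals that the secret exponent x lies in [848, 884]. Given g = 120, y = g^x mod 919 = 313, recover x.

Compute 120^848 mod 919 = 488, then multiply by 120 repeatedly:
  120^848=488  120^849=663  120^850=526  120^851=628  120^852=2
  120^853=240  120^854=311  120^855=560  120^856=113  120^857=694
  120^858=570  120^859=394  120^860=411  120^861=613  120^862=40
  120^863=205  120^864=706  120^865=172  120^866=422  120^867=95
  120^868=372  120^869=528  120^870=868  120^871=313
Found 313 at exponent 871.

871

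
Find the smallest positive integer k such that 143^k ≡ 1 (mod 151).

The order of 143 must divide p − 1 = 150 = 2 · 3 · 5^2.
Divisors: 1, 2, 3, 5, 6, 10, 15, 25, 30, 50, 75, 150.
Check each in increasing order: 143^1 ≡ 143;  143^2 ≡ 64;  143^3 ≡ 92;  143^5 ≡ 150;  143^6 ≡ 8;  143^10 ≡ 1.
Smallest exponent giving 1 is 10.

10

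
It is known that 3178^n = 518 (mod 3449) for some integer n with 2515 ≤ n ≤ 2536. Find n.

2522

Compute 3178^2515 mod 3449 = 1834, then multiply by 3178 repeatedly:
  3178^2515=1834  3178^2516=3091  3178^2517=446  3178^2518=3298  3178^2519=2982
  3178^2520=2393  3178^2521=3358  3178^2522=518
Found 518 at exponent 2522.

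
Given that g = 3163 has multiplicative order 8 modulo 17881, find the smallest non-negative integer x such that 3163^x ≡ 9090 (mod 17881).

2

Successive powers of 3163 modulo 17881:
  3163^0=1  3163^1=3163  3163^2=9090
So 3163^2 ≡ 9090 (mod 17881), giving x = 2.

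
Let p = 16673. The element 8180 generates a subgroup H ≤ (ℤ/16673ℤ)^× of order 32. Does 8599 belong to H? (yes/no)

8599 ∈ ⟨8180⟩ iff 8599^32 ≡ 1 (mod 16673), since |⟨8180⟩| = 32.
8599^32 mod 16673 = 1.
Since 1 = 1, 8599 lies in the subgroup.

yes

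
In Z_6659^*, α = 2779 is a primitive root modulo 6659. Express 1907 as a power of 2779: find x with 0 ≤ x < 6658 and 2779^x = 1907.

2420

Baby-step giant-step with m = ceil(sqrt(6658)) = 82.
Baby table (2779^j mod 6659 for j=0..81):
  0:1  1:2779  2:5060  3:4591  4:6404  5:3868  6:1546  7:1279
  8:5094  9:5851  10:5310  11:146  12:6194  13:6270  14:4386  15:2724
  16:5372  17:5969  18:282  19:4575  20:1894  21:2816  22:1339  23:5359
  24:3137  25:1092  26:4823  27:5209  28:5804  29:1218  30:2050  31:3505
  32:4937  33:2383  34:3311  35:5190  36:6275  37:4963  38:1388  39:1691
  40:4694  41:6304  42:5646  43:1630  44:1650  45:3958  46:5273  47:3867
  48:5426  49:2878  50:503  51:6106  52:1442  53:5259  54:4915  55:1176
  56:5194  57:4073  58:5226  59:6434  60:671  61:189  62:5829  63:4103
  64:2029  65:5077  66:5221  67:5857  68:2007  69:3870  70:445  71:4740
  72:958  73:5341  74:6387  75:3238  76:2093  77:3140  78:2770  79:26
  80:5664  81:5039
Giant step factor: 2779^(-82) ≡ 4229 (mod 6659).
Scan 1907·4229^i mod 6659 for i = 0, 1, …:
  i=0: 1907   i=1: 654   i=2: 2281   i=3: 4117
  i=4: 4167   i=5: 2529   i=6: 787   i=7: 5382
  i=8: 16   i=9: 1074     …   i=28: 3023
  i=29: 5646
Match at i=29, j=42: x = 29·82 + 42 = 2420.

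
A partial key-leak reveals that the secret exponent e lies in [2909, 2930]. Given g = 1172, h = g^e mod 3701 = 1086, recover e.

2924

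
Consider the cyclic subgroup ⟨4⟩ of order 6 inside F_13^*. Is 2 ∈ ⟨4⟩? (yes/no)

no

⟨4⟩ has order 6; its elements mod 13 are {1, 3, 4, 9, 10, 12}.
2 is not in this set.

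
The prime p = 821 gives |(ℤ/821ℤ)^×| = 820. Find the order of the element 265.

820

The order of 265 must divide p − 1 = 820 = 2^2 · 5 · 41.
Divisors: 1, 2, 4, 5, 10, 20, 41, 82, 164, 205, 410, 820.
Check each in increasing order: 265^1 ≡ 265;  265^2 ≡ 440;  265^4 ≡ 665;  265^5 ≡ 531;  265^10 ≡ 358;  265^20 ≡ 88;  265^41 ≡ 481;  265^82 ≡ 660;  265^164 ≡ 470;  265^205 ≡ 295;  265^410 ≡ 820;  265^820 ≡ 1.
Smallest exponent giving 1 is 820.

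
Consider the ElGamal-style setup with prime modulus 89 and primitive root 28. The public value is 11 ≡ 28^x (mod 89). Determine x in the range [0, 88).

28

Baby-step giant-step with m = ceil(sqrt(88)) = 10.
Baby table (28^j mod 89 for j=0..9):
  0:1  1:28  2:72  3:58  4:22  5:82  6:71  7:30
  8:39  9:24
Giant step factor: 28^(-10) ≡ 20 (mod 89).
Scan 11·20^i mod 89 for i = 0, 1, …:
  i=0: 11   i=1: 42   i=2: 39
Match at i=2, j=8: x = 2·10 + 8 = 28.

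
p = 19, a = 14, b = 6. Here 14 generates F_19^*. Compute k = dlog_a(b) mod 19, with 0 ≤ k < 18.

Successive powers of 14 modulo 19:
  14^0=1  14^1=14  14^2=6
So 14^2 ≡ 6 (mod 19), giving k = 2.

2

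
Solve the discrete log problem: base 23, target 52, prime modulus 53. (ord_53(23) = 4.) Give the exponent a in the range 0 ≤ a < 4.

Successive powers of 23 modulo 53:
  23^0=1  23^1=23  23^2=52
So 23^2 ≡ 52 (mod 53), giving a = 2.

2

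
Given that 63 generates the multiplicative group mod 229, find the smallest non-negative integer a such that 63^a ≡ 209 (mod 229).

14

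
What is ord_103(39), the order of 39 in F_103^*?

The order of 39 must divide p − 1 = 102 = 2 · 3 · 17.
Divisors: 1, 2, 3, 6, 17, 34, 51, 102.
Check each in increasing order: 39^1 ≡ 39;  39^2 ≡ 79;  39^3 ≡ 94;  39^6 ≡ 81;  39^17 ≡ 102;  39^34 ≡ 1.
Smallest exponent giving 1 is 34.

34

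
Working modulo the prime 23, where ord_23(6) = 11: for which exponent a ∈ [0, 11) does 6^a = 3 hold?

7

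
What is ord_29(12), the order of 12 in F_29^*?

4

The order of 12 must divide p − 1 = 28 = 2^2 · 7.
Divisors: 1, 2, 4, 7, 14, 28.
Check each in increasing order: 12^1 ≡ 12;  12^2 ≡ 28;  12^4 ≡ 1.
Smallest exponent giving 1 is 4.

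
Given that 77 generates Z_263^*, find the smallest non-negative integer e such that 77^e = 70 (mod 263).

92

Baby-step giant-step with m = ceil(sqrt(262)) = 17.
Baby table (77^j mod 263 for j=0..16):
  0:1  1:77  2:143  3:228  4:198  5:255  6:173  7:171
  8:17  9:257  10:64  11:194  12:210  13:127  14:48  15:14
  16:26
Giant step factor: 77^(-17) ≡ 214 (mod 263).
Scan 70·214^i mod 263 for i = 0, 1, …:
  i=0: 70   i=1: 252   i=2: 13   i=3: 152
  i=4: 179   i=5: 171
Match at i=5, j=7: e = 5·17 + 7 = 92.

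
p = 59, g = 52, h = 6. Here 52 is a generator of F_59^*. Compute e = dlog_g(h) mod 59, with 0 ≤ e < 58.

Successive powers of 52 modulo 59:
  52^0=1  52^1=52  52^2=49  52^3=11  52^4=41  52^5=8
  52^6=3  52^7=38  52^8=29  52^9=33  52^10=5  52^11=24
  52^12=9  52^13=55  52^14=28  52^15=40  52^16=15  52^17=13
  52^18=27  52^19=47  52^20=25  52^21=2  52^22=45  52^23=39
  52^24=22  52^25=23  52^26=16  52^27=6
So 52^27 ≡ 6 (mod 59), giving e = 27.

27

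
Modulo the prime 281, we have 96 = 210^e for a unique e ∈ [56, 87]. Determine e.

57

Compute 210^56 mod 281 = 153, then multiply by 210 repeatedly:
  210^56=153  210^57=96
Found 96 at exponent 57.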